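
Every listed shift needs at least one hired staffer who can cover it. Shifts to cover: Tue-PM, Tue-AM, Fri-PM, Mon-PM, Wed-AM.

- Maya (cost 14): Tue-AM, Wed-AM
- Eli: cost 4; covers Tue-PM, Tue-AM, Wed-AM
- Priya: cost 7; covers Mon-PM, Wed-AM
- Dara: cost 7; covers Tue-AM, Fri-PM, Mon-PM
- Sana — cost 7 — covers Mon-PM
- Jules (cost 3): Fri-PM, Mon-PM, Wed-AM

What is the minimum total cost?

This is a weighted set-cover instance.
Choose Eli and Jules: together they cover Tue-PM, Tue-AM, Fri-PM, Mon-PM, Wed-AM — every shift.
Total cost: 4 + 3 = 7.
No cover costs less than 7.

7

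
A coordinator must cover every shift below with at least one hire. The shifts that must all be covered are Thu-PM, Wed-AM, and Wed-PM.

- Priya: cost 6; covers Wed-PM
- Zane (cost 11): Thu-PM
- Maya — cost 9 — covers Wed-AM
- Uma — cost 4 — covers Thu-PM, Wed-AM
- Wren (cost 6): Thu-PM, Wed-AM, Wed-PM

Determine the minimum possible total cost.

6

This is a weighted set-cover instance.
The greedy cost-per-new-shift heuristic would pick Uma and Priya for 10, but a cheaper cover exists.
Wren alone covers Thu-PM, Wed-AM, Wed-PM — every shift.
Total cost: 6.
No cover costs less than 6.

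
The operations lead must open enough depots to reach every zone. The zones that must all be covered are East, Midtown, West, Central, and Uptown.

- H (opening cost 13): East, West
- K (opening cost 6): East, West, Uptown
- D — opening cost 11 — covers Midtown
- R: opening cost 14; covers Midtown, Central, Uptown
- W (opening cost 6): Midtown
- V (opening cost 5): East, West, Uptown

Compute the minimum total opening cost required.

The greedy cost-per-new-zone heuristic would pick V, W, and R for 25, but a cheaper cover exists.
Choose R and V: together they cover East, Midtown, West, Central, Uptown — every zone.
Total opening cost: 14 + 5 = 19.
No cover costs less than 19.

19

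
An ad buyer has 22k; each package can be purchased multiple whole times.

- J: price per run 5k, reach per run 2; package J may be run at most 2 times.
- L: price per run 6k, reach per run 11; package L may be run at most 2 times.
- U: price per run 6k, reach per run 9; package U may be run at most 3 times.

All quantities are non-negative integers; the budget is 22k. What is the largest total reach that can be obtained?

31

Take 2×L and 1×U: price 18 ≤ 22, reach 2·11 + 1·9 = 31.
L has the best ratio (11/6) and is taken to its limit of 2; remaining capacity is filled optimally with the others.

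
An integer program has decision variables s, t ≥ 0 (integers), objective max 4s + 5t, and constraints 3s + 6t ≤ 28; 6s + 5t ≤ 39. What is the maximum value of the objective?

(s,t)=(3,3) is feasible, giving 27.
(s,t)=(4,2) is feasible, giving 26.
(s,t)=(5,1) is feasible, giving 25.
The best lattice point is (3,3), giving 27.

27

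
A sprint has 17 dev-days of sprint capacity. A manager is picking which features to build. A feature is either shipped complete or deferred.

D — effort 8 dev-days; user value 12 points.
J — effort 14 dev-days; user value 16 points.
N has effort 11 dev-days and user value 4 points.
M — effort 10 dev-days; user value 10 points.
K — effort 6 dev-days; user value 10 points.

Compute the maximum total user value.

22

Allowing fractional choices, the relaxed optimum would be about 25.4, but features are indivisible.
D + K: effort 8 + 6 = 14 ≤ 17, user value 12 + 10 = 22.
M + K: effort 10 + 6 = 16 ≤ 17, user value 10 + 10 = 20.
J: effort 14 ≤ 17, user value 16.
Best is D and K with total user value 22.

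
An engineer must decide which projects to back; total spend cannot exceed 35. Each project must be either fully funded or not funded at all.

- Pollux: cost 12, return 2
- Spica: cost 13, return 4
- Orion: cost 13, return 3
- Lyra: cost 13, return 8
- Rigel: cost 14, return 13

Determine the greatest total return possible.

Allowing fractional choices, the relaxed optimum would be about 23.5, but projects are indivisible.
Spica + Rigel: cost 13 + 14 = 27 ≤ 35, return 4 + 13 = 17.
Lyra + Rigel: cost 13 + 14 = 27 ≤ 35, return 8 + 13 = 21.
Orion + Rigel: cost 13 + 14 = 27 ≤ 35, return 3 + 13 = 16.
Best is Lyra and Rigel with total return 21.

21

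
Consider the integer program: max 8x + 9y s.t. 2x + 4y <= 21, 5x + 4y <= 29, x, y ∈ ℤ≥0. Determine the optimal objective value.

52

The continuous relaxation peaks at (2.67, 3.92) with value 56.58; rounding to a feasible lattice point costs some objective.
(x,y)=(2,4): 2·2+4·4=20≤21, 5·2+4·4=26≤29, objective 52.
(x,y)=(3,3): 2·3+4·3=18≤21, 5·3+4·3=27≤29, objective 51.
(x,y)=(1,4): 2·1+4·4=18≤21, 5·1+4·4=21≤29, objective 44.
Maximum is 52 at (x,y)=(2,4).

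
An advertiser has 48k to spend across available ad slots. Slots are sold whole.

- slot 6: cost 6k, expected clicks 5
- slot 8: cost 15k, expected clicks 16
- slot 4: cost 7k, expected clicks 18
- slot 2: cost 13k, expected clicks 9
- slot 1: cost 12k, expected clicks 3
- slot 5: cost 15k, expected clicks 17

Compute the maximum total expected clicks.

56

slot 8 + slot 4 + slot 5: cost 15 + 7 + 15 = 37 ≤ 48, expected clicks 16 + 18 + 17 = 51.
slot 6 + slot 4 + slot 2 + slot 5: cost 6 + 7 + 13 + 15 = 41 ≤ 48, expected clicks 5 + 18 + 9 + 17 = 49.
slot 6 + slot 8 + slot 4 + slot 5: cost 6 + 15 + 7 + 15 = 43 ≤ 48, expected clicks 5 + 16 + 18 + 17 = 56.
Best is slot 6, slot 8, slot 4, and slot 5 with total expected clicks 56.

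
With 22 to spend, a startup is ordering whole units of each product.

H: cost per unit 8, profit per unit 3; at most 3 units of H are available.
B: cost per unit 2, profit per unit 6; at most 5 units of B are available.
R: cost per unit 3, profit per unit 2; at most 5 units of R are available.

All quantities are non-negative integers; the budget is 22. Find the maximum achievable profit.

B has the best ratio (6/2); taking only B gives at most 5×6 = 30 (stopped by the supply cap of 5).
Mixing does better — 5×B and 4×R: cost 22 ≤ 22, profit 5·6 + 4·2 = 38.

38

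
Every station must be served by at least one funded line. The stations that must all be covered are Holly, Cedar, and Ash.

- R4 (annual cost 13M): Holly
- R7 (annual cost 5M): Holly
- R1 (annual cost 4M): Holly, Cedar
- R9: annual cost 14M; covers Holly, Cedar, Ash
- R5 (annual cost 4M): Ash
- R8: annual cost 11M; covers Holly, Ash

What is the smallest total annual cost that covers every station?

8

Choose R1 and R5: together they cover Holly, Cedar, Ash — every station.
Total annual cost: 4 + 4 = 8.
No cover costs less than 8.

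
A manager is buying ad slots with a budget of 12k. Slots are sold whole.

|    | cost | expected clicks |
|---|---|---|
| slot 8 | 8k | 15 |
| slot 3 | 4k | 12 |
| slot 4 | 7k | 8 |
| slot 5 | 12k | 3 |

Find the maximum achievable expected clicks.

slot 3 + slot 4: cost 4 + 7 = 11 ≤ 12, expected clicks 12 + 8 = 20.
slot 8: cost 8 ≤ 12, expected clicks 15.
slot 8 + slot 3: cost 8 + 4 = 12 ≤ 12, expected clicks 15 + 12 = 27.
Best is slot 8 and slot 3 with total expected clicks 27.

27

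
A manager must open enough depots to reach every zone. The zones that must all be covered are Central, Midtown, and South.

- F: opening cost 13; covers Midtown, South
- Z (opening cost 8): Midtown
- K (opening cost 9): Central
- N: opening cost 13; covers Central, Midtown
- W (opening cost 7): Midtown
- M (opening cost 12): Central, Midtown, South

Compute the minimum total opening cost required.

M alone covers Central, Midtown, South — every zone.
Total opening cost: 12.
No cover costs less than 12.

12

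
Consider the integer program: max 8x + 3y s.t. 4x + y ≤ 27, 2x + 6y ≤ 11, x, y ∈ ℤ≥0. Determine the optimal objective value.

40

The continuous relaxation peaks at (5.5, 0) with value 44.00; rounding to a feasible lattice point costs some objective.
(x,y)=(5,0): 4·5+1·0=20≤27, 2·5+6·0=10≤11, objective 40.
(x,y)=(4,0): 4·4+1·0=16≤27, 2·4+6·0=8≤11, objective 32.
No feasible integer point exceeds 40.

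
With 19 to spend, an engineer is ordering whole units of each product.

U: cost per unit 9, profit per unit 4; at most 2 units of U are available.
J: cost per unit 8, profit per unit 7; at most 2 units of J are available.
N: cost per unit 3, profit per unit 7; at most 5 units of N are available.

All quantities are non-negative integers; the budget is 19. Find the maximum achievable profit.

35

5×N: cost 15 ≤ 19, profit 5·7 = 35.
4×N: cost 12 ≤ 19, profit 4·7 = 28.
Best is 35.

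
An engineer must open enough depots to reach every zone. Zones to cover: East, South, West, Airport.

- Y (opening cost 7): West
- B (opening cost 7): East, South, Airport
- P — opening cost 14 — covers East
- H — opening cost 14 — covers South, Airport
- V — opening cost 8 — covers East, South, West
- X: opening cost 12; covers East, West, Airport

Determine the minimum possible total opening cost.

Choose Y and B: together they cover East, South, West, Airport — every zone.
Total opening cost: 7 + 7 = 14.
No cover costs less than 14.

14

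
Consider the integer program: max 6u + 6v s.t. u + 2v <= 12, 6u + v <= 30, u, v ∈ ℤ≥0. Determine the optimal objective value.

Relaxing integrality, the LP optimum is 49.09 at (u,v) = (4.36, 3.82), which is not an integer point.
(u,v)=(4,4): 1·4+2·4=12≤12, 6·4+1·4=28≤30, objective 48.
(u,v)=(3,4): 1·3+2·4=11≤12, 6·3+1·4=22≤30, objective 42.
(u,v)=(4,3): 1·4+2·3=10≤12, 6·4+1·3=27≤30, objective 42.
No feasible integer point exceeds 48.

48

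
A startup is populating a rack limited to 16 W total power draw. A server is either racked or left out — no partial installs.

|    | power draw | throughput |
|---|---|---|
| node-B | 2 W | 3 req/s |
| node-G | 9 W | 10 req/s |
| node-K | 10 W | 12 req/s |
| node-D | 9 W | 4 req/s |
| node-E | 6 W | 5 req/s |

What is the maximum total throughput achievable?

Allowing fractional choices, the relaxed optimum would be about 19.4, but servers are indivisible.
node-G + node-E: power draw 9 + 6 = 15 ≤ 16, throughput 10 + 5 = 15.
node-B + node-K: power draw 2 + 10 = 12 ≤ 16, throughput 3 + 12 = 15.
node-K + node-E: power draw 10 + 6 = 16 ≤ 16, throughput 12 + 5 = 17.
Best is node-K and node-E with total throughput 17.

17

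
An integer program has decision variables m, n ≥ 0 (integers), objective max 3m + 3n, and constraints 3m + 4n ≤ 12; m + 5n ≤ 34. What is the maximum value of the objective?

(m,n)=(4,0) is feasible, giving 12.
(m,n)=(3,0) is feasible, giving 9.
No feasible integer point exceeds 12.

12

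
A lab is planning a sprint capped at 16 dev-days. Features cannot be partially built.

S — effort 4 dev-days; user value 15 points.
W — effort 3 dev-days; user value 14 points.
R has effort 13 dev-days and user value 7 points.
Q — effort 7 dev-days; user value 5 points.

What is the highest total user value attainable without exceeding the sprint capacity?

Allowing fractional choices, the relaxed optimum would be about 35.1, but features are indivisible.
S + W + Q: effort 4 + 3 + 7 = 14 ≤ 16, user value 15 + 14 + 5 = 34.
S + W: effort 4 + 3 = 7 ≤ 16, user value 15 + 14 = 29.
Best is S, W, and Q with total user value 34.

34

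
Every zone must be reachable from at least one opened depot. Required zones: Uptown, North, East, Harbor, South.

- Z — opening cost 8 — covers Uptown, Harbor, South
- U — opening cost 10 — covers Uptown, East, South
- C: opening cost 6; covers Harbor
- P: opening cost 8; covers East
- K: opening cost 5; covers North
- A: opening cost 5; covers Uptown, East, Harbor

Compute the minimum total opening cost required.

Choose Z, K, and A: together they cover Uptown, North, East, Harbor, South — every zone.
Total opening cost: 8 + 5 + 5 = 18.
No cover costs less than 18.

18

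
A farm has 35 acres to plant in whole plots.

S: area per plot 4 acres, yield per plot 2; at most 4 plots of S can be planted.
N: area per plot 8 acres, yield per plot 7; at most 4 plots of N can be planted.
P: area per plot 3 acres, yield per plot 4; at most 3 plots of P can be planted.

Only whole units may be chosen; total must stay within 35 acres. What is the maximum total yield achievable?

This is a bounded integer knapsack.
P has the best ratio (4/3); taking only P gives at most 3×4 = 12 (stopped by the supply cap of 3).
Mixing does better — 3×N and 3×P: area 33 ≤ 35, yield 3·7 + 3·4 = 33.

33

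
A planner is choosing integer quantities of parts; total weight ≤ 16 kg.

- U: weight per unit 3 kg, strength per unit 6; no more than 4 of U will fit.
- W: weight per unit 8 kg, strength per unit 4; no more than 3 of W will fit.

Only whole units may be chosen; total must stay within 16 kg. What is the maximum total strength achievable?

3×U: weight 9 ≤ 16, strength 3·6 = 18.
4×U: weight 12 ≤ 16, strength 4·6 = 24.
Best is 24.

24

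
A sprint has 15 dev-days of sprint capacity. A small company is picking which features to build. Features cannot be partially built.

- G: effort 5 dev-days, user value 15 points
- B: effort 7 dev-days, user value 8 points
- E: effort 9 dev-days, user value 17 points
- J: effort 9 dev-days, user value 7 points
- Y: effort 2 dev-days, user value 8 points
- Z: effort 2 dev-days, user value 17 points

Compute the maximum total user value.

42

Treat it as a binary knapsack problem.
E + Y + Z: effort 9 + 2 + 2 = 13 ≤ 15, user value 17 + 8 + 17 = 42.
G + Y + Z: effort 5 + 2 + 2 = 9 ≤ 15, user value 15 + 8 + 17 = 40.
G + B + Z: effort 5 + 7 + 2 = 14 ≤ 15, user value 15 + 8 + 17 = 40.
Best is E, Y, and Z with total user value 42.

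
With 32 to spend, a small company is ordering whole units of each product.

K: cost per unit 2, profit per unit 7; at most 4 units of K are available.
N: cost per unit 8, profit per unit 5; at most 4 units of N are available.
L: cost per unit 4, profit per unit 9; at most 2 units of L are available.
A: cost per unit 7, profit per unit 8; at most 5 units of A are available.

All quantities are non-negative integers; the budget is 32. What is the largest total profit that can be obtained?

K has the best ratio (7/2); taking only K gives at most 4×7 = 28 (stopped by the supply cap of 4).
Mixing does better — 4×K, 2×L, and 2×A: cost 30 ≤ 32, profit 4·7 + 2·9 + 2·8 = 62.

62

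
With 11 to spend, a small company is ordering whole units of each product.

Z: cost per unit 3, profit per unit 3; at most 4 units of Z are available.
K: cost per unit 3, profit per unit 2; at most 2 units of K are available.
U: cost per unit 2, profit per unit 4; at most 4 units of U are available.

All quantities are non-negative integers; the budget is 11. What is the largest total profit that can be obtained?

This is a bounded integer knapsack.
U has the best ratio (4/2); taking only U gives at most 4×4 = 16 (stopped by the supply cap of 4).
Mixing does better — 1×Z and 4×U: cost 11 ≤ 11, profit 1·3 + 4·4 = 19.

19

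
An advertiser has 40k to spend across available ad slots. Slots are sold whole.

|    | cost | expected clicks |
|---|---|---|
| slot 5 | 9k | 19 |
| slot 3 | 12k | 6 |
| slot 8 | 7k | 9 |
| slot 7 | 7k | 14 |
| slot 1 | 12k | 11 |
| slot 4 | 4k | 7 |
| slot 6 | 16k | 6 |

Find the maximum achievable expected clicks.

Treat it as a binary knapsack problem.
Take slot 5, slot 8, slot 7, slot 1, and slot 4: cost 9 + 7 + 7 + 12 + 4 = 39 ≤ 40, expected clicks 19 + 9 + 14 + 11 + 7 = 60.
No other feasible combination does better.

60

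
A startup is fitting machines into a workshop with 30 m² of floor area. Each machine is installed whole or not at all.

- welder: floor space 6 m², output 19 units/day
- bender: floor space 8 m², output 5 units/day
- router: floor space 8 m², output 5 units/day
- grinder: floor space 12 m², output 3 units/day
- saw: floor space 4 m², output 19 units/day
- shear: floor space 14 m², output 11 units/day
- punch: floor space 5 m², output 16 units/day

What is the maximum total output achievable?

65

Treat it as a binary knapsack problem.
Allowing fractional choices, the relaxed optimum would be about 65.6, but machines are indivisible.
welder + router + saw + punch: floor space 6 + 8 + 4 + 5 = 23 ≤ 30, output 19 + 5 + 19 + 16 = 59.
welder + bender + saw + punch: floor space 6 + 8 + 4 + 5 = 23 ≤ 30, output 19 + 5 + 19 + 16 = 59.
welder + saw + shear + punch: floor space 6 + 4 + 14 + 5 = 29 ≤ 30, output 19 + 19 + 11 + 16 = 65.
Best is welder, saw, shear, and punch with total output 65.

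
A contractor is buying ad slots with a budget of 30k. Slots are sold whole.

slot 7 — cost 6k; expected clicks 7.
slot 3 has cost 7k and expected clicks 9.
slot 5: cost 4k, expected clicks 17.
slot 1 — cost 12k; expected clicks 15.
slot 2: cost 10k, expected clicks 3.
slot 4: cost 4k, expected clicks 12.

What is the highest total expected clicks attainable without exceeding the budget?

Allowing fractional choices, the relaxed optimum would be about 56.5, but ad slots are indivisible.
slot 3 + slot 5 + slot 1 + slot 4: cost 7 + 4 + 12 + 4 = 27 ≤ 30, expected clicks 9 + 17 + 15 + 12 = 53.
slot 7 + slot 3 + slot 5 + slot 1: cost 6 + 7 + 4 + 12 = 29 ≤ 30, expected clicks 7 + 9 + 17 + 15 = 48.
slot 7 + slot 5 + slot 1 + slot 4: cost 6 + 4 + 12 + 4 = 26 ≤ 30, expected clicks 7 + 17 + 15 + 12 = 51.
Best is slot 3, slot 5, slot 1, and slot 4 with total expected clicks 53.

53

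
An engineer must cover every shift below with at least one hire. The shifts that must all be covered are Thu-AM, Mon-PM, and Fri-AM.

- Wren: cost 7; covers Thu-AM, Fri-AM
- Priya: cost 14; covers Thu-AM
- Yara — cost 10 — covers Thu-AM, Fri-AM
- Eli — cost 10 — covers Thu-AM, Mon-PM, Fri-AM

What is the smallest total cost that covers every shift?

This is an integer covering problem.
Eli alone covers Thu-AM, Mon-PM, Fri-AM — every shift.
Total cost: 10.

10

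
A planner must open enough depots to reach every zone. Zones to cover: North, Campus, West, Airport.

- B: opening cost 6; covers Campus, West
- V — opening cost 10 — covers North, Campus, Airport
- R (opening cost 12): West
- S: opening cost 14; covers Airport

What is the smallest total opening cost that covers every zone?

Choose B and V: together they cover North, Campus, West, Airport — every zone.
Total opening cost: 6 + 10 = 16.

16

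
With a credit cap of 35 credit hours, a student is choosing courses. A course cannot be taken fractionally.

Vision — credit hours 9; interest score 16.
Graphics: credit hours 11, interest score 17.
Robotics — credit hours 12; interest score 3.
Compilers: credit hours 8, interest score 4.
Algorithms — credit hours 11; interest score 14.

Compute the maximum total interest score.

This is an integer program with binary decision variables.
Allowing fractional choices, the relaxed optimum would be about 49.0, but courses are indivisible.
Vision + Graphics + Compilers: credit hours 9 + 11 + 8 = 28 ≤ 35, interest score 16 + 17 + 4 = 37.
Vision + Graphics + Algorithms: credit hours 9 + 11 + 11 = 31 ≤ 35, interest score 16 + 17 + 14 = 47.
Best is Vision, Graphics, and Algorithms with total interest score 47.

47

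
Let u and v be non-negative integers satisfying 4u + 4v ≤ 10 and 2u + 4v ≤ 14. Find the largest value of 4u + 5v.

Relaxing integrality, the LP optimum is 12.50 at (u,v) = (0, 2.5), which is not an integer point.
(u,v)=(0,2) is feasible, giving 10.
(u,v)=(1,1) is feasible, giving 9.
The best lattice point is (0,2), giving 10.

10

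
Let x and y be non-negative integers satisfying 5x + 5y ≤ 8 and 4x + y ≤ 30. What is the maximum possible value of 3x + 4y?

4

(x,y)=(0,1): 5·0+5·1=5≤8, 4·0+1·1=1≤30, objective 4.
(x,y)=(1,0): 5·1+5·0=5≤8, 4·1+1·0=4≤30, objective 3.
The best lattice point is (0,1), giving 4.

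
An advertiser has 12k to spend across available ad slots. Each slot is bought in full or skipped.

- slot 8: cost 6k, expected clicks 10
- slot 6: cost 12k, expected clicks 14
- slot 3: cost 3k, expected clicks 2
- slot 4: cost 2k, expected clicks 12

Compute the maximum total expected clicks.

slot 8 + slot 4: cost 6 + 2 = 8 ≤ 12, expected clicks 10 + 12 = 22.
slot 8 + slot 3 + slot 4: cost 6 + 3 + 2 = 11 ≤ 12, expected clicks 10 + 2 + 12 = 24.
slot 3 + slot 4: cost 3 + 2 = 5 ≤ 12, expected clicks 2 + 12 = 14.
Best is slot 8, slot 3, and slot 4 with total expected clicks 24.

24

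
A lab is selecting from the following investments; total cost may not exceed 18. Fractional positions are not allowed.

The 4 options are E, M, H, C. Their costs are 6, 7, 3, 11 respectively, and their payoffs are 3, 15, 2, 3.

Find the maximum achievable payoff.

20

Allowing fractional choices, the relaxed optimum would be about 20.5, but investments are indivisible.
E + M + H: cost 6 + 7 + 3 = 16 ≤ 18, payoff 3 + 15 + 2 = 20.
M + C: cost 7 + 11 = 18 ≤ 18, payoff 15 + 3 = 18.
E + M: cost 6 + 7 = 13 ≤ 18, payoff 3 + 15 = 18.
Best is E, M, and H with total payoff 20.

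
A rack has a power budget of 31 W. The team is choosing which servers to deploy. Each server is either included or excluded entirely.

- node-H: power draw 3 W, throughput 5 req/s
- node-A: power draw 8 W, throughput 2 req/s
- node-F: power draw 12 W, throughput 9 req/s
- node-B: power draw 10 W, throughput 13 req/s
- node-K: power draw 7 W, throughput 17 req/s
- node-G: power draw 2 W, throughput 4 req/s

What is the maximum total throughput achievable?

43

This is an integer program with binary decision variables.
Allowing fractional choices, the relaxed optimum would be about 45.8, but servers are indivisible.
node-F + node-B + node-K + node-G: power draw 12 + 10 + 7 + 2 = 31 ≤ 31, throughput 9 + 13 + 17 + 4 = 43.
node-H + node-B + node-K + node-G: power draw 3 + 10 + 7 + 2 = 22 ≤ 31, throughput 5 + 13 + 17 + 4 = 39.
node-H + node-A + node-B + node-K + node-G: power draw 3 + 8 + 10 + 7 + 2 = 30 ≤ 31, throughput 5 + 2 + 13 + 17 + 4 = 41.
Best is node-F, node-B, node-K, and node-G with total throughput 43.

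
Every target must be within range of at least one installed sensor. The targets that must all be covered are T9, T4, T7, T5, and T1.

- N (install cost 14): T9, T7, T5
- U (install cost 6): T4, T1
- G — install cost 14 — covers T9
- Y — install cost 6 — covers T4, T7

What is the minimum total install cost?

This is an integer covering problem.
Choose N and U: together they cover T9, T4, T7, T5, T1 — every target.
Total install cost: 14 + 6 = 20.
No cover costs less than 20.

20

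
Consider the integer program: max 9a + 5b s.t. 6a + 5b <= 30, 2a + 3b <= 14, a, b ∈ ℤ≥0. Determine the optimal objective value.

45

(a,b)=(5,0): 6·5+5·0=30≤30, 2·5+3·0=10≤14, objective 45.
(a,b)=(4,1): 6·4+5·1=29≤30, 2·4+3·1=11≤14, objective 41.
(a,b)=(4,0): 6·4+5·0=24≤30, 2·4+3·0=8≤14, objective 36.
No feasible integer point exceeds 45.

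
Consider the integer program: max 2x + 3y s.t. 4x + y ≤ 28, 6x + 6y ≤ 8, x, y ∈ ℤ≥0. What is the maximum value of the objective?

The continuous relaxation peaks at (0, 1.33) with value 4.00; rounding to a feasible lattice point costs some objective.
(x,y)=(0,1): 4·0+1·1=1≤28, 6·0+6·1=6≤8, objective 3.
(x,y)=(1,0): 4·1+1·0=4≤28, 6·1+6·0=6≤8, objective 2.
(x,y)=(0,0): 4·0+1·0=0≤28, 6·0+6·0=0≤8, objective 0.
The best lattice point is (0,1), giving 3.

3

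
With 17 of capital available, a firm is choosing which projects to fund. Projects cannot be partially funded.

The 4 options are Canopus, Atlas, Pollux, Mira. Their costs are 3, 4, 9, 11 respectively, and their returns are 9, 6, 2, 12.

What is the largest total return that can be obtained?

21

This is an integer program with binary decision variables.
Allowing fractional choices, the relaxed optimum would be about 25.9, but projects are indivisible.
Atlas + Mira: cost 4 + 11 = 15 ≤ 17, return 6 + 12 = 18.
Canopus + Mira: cost 3 + 11 = 14 ≤ 17, return 9 + 12 = 21.
Best is Canopus and Mira with total return 21.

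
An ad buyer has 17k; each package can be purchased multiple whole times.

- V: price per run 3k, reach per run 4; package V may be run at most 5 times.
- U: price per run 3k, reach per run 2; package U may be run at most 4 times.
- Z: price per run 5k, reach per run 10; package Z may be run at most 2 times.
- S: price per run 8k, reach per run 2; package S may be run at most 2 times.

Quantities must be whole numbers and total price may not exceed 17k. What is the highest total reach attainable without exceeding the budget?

28

1×V, 1×U, and 2×Z: price 16 ≤ 17, reach 1·4 + 1·2 + 2·10 = 26.
2×V and 2×Z: price 16 ≤ 17, reach 2·4 + 2·10 = 28.
Best is 28.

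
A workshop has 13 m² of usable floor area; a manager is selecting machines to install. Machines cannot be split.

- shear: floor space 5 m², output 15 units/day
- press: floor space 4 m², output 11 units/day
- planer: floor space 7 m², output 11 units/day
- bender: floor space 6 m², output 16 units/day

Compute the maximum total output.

31

Allowing fractional choices, the relaxed optimum would be about 36.7, but machines are indivisible.
press + bender: floor space 4 + 6 = 10 ≤ 13, output 11 + 16 = 27.
planer + bender: floor space 7 + 6 = 13 ≤ 13, output 11 + 16 = 27.
shear + bender: floor space 5 + 6 = 11 ≤ 13, output 15 + 16 = 31.
Best is shear and bender with total output 31.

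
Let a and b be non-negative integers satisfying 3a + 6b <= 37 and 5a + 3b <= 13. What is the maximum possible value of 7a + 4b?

18

Relaxing integrality, the LP optimum is 18.20 at (a,b) = (2.6, 0), which is not an integer point.
(a,b)=(2,1): 3·2+6·1=12≤37, 5·2+3·1=13≤13, objective 18.
(a,b)=(1,2): 3·1+6·2=15≤37, 5·1+3·2=11≤13, objective 15.
(a,b)=(2,0): 3·2+6·0=6≤37, 5·2+3·0=10≤13, objective 14.
No feasible integer point exceeds 18.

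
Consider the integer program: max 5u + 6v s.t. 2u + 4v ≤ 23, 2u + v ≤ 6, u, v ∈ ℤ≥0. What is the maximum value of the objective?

30

Relaxing integrality, the LP optimum is 34.83 at (u,v) = (0.167, 5.67), which is not an integer point.
(u,v)=(0,5): 2·0+4·5=20≤23, 2·0+1·5=5≤6, objective 30.
(u,v)=(1,4): 2·1+4·4=18≤23, 2·1+1·4=6≤6, objective 29.
(u,v)=(0,4): 2·0+4·4=16≤23, 2·0+1·4=4≤6, objective 24.
Maximum is 30 at (u,v)=(0,5).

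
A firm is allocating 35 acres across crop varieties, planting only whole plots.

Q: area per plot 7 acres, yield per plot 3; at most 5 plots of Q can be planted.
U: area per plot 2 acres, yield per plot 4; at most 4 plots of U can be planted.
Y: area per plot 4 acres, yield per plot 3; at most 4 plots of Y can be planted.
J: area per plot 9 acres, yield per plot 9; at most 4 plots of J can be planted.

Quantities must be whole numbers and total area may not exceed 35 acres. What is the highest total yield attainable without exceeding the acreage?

U has the best ratio (4/2); taking only U gives at most 4×4 = 16 (stopped by the supply cap of 4).
Mixing does better — 4×U and 3×J: area 35 ≤ 35, yield 4·4 + 3·9 = 43.

43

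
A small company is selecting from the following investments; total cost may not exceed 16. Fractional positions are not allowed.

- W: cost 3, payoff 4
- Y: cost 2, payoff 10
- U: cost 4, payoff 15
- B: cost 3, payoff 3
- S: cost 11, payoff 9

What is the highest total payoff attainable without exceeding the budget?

32

Allowing fractional choices, the relaxed optimum would be about 35.3, but investments are indivisible.
W + Y + U: cost 3 + 2 + 4 = 9 ≤ 16, payoff 4 + 10 + 15 = 29.
W + Y + U + B: cost 3 + 2 + 4 + 3 = 12 ≤ 16, payoff 4 + 10 + 15 + 3 = 32.
Y + U + B: cost 2 + 4 + 3 = 9 ≤ 16, payoff 10 + 15 + 3 = 28.
Best is W, Y, U, and B with total payoff 32.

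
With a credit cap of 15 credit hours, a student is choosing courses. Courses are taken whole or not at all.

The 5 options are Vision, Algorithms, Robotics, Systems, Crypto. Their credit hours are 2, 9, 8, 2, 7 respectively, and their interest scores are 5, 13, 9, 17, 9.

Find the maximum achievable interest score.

Allowing fractional choices, the relaxed optimum would be about 37.6, but courses are indivisible.
Vision + Algorithms + Systems: credit hours 2 + 9 + 2 = 13 ≤ 15, interest score 5 + 13 + 17 = 35.
Vision + Systems + Crypto: credit hours 2 + 2 + 7 = 11 ≤ 15, interest score 5 + 17 + 9 = 31.
Vision + Robotics + Systems: credit hours 2 + 8 + 2 = 12 ≤ 15, interest score 5 + 9 + 17 = 31.
Best is Vision, Algorithms, and Systems with total interest score 35.

35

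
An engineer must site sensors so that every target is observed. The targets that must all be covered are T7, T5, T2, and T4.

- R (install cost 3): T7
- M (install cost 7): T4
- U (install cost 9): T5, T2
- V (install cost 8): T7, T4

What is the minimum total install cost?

Choose U and V: together they cover T7, T5, T2, T4 — every target.
Total install cost: 9 + 8 = 17.

17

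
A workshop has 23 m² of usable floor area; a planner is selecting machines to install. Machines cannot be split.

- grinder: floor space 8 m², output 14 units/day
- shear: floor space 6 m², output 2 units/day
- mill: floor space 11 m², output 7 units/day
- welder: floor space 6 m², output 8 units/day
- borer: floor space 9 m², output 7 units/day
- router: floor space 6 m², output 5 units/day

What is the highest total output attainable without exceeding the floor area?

29

Treat it as a binary knapsack problem.
Take grinder, welder, and borer: floor space 8 + 6 + 9 = 23 ≤ 23, output 14 + 8 + 7 = 29.
No other feasible combination does better.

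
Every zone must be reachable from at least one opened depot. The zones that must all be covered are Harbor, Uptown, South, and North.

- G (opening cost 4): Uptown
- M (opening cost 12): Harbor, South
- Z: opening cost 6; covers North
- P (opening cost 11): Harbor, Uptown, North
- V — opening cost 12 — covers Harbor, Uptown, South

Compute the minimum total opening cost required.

18

The greedy cost-per-new-zone heuristic would pick P and M for 23, but a cheaper cover exists.
Choose Z and V: together they cover Harbor, Uptown, South, North — every zone.
Total opening cost: 6 + 12 = 18.
No cover costs less than 18.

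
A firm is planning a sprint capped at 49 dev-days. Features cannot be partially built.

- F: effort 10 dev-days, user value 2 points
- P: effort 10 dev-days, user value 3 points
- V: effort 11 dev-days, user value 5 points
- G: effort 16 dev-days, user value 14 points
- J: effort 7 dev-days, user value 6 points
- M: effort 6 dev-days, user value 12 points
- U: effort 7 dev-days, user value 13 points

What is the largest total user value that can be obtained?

50

This is a 0-1 knapsack instance.
V + G + J + M + U: effort 11 + 16 + 7 + 6 + 7 = 47 ≤ 49, user value 5 + 14 + 6 + 12 + 13 = 50.
P + G + J + M + U: effort 10 + 16 + 7 + 6 + 7 = 46 ≤ 49, user value 3 + 14 + 6 + 12 + 13 = 48.
F + G + J + M + U: effort 10 + 16 + 7 + 6 + 7 = 46 ≤ 49, user value 2 + 14 + 6 + 12 + 13 = 47.
Best is V, G, J, M, and U with total user value 50.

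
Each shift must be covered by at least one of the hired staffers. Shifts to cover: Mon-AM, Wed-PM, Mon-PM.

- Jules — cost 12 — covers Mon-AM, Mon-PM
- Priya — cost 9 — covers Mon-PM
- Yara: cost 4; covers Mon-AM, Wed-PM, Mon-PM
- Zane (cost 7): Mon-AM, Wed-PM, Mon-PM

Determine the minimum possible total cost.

4

This is a weighted set-cover instance.
Yara alone covers Mon-AM, Wed-PM, Mon-PM — every shift.
Total cost: 4.
No cover costs less than 4.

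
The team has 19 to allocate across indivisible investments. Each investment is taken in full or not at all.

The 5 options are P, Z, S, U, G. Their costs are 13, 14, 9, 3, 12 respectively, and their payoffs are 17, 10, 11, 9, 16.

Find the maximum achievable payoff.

26

S + U: cost 9 + 3 = 12 ≤ 19, payoff 11 + 9 = 20.
P + U: cost 13 + 3 = 16 ≤ 19, payoff 17 + 9 = 26.
U + G: cost 3 + 12 = 15 ≤ 19, payoff 9 + 16 = 25.
Best is P and U with total payoff 26.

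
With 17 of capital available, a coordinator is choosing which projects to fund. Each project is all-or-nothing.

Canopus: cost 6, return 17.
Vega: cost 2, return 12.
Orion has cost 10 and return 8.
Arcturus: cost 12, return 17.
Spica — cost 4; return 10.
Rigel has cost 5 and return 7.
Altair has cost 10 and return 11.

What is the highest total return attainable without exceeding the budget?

Allowing fractional choices, the relaxed optimum would be about 46.1, but projects are indivisible.
Canopus + Vega + Spica: cost 6 + 2 + 4 = 12 ≤ 17, return 17 + 12 + 10 = 39.
Canopus + Vega + Rigel: cost 6 + 2 + 5 = 13 ≤ 17, return 17 + 12 + 7 = 36.
Canopus + Vega + Spica + Rigel: cost 6 + 2 + 4 + 5 = 17 ≤ 17, return 17 + 12 + 10 + 7 = 46.
Best is Canopus, Vega, Spica, and Rigel with total return 46.

46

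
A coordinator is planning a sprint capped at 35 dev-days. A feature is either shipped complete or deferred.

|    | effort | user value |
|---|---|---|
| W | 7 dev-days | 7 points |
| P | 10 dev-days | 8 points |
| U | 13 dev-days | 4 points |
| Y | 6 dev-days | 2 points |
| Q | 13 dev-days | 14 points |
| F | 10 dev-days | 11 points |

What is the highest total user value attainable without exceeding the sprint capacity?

Take P, Q, and F: effort 10 + 13 + 10 = 33 ≤ 35, user value 8 + 14 + 11 = 33.
No other feasible combination does better.

33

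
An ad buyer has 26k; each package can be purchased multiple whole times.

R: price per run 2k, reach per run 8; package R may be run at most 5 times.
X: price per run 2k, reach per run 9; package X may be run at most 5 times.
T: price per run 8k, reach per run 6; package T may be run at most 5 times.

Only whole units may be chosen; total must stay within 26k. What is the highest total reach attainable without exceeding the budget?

85

This is a bounded integer knapsack.
Take 5×R and 5×X: price 20 ≤ 26, reach 5·8 + 5·9 = 85.
X has the best ratio (9/2) and is taken to its limit of 5; remaining capacity is filled optimally with the others.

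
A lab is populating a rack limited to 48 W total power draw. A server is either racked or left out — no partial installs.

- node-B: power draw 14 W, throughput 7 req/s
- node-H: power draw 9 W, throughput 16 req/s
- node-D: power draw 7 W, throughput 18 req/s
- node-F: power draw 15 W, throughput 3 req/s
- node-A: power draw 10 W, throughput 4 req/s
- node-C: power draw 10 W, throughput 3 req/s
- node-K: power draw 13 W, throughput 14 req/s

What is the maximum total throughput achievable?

node-B + node-H + node-D + node-K: power draw 14 + 9 + 7 + 13 = 43 ≤ 48, throughput 7 + 16 + 18 + 14 = 55.
node-H + node-D + node-A + node-K: power draw 9 + 7 + 10 + 13 = 39 ≤ 48, throughput 16 + 18 + 4 + 14 = 52.
node-H + node-D + node-C + node-K: power draw 9 + 7 + 10 + 13 = 39 ≤ 48, throughput 16 + 18 + 3 + 14 = 51.
Best is node-B, node-H, node-D, and node-K with total throughput 55.

55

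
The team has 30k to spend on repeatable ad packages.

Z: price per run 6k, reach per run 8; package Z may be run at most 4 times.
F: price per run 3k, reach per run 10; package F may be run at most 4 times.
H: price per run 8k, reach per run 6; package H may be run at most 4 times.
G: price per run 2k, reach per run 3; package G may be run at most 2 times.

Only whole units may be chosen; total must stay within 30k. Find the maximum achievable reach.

2×Z, 4×F, and 2×G: price 28 ≤ 30, reach 2·8 + 4·10 + 2·3 = 62.
3×Z and 4×F: price 30 ≤ 30, reach 3·8 + 4·10 = 64.
Best is 64.

64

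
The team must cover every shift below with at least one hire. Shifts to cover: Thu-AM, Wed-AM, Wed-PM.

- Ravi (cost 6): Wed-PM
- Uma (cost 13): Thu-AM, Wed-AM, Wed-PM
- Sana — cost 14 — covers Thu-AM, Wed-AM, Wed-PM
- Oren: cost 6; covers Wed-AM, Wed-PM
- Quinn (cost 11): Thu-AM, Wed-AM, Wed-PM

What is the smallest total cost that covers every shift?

11

Quinn alone covers Thu-AM, Wed-AM, Wed-PM — every shift.
Total cost: 11.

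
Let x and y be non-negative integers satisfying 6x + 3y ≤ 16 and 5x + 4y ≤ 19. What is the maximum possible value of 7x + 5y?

The continuous relaxation peaks at (0.778, 3.78) with value 24.33; rounding to a feasible lattice point costs some objective.
(x,y)=(1,3): 6·1+3·3=15≤16, 5·1+4·3=17≤19, objective 22.
(x,y)=(0,4): 6·0+3·4=12≤16, 5·0+4·4=16≤19, objective 20.
Maximum is 22 at (x,y)=(1,3).

22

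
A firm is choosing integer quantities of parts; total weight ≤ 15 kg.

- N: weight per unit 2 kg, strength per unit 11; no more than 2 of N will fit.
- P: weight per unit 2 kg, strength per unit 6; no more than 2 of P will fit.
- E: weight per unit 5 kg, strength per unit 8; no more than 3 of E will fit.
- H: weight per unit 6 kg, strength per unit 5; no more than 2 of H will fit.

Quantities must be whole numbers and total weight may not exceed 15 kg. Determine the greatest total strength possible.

N has the best ratio (11/2); taking only N gives at most 2×11 = 22 (stopped by the supply cap of 2).
Mixing does better — 2×N, 2×P, and 1×E: weight 13 ≤ 15, strength 2·11 + 2·6 + 1·8 = 42.

42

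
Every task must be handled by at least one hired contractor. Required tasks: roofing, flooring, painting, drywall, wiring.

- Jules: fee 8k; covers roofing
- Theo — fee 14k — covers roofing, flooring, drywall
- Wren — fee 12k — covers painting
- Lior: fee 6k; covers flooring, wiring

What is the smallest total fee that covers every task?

32

This is an integer covering problem.
Choose Theo, Wren, and Lior: together they cover roofing, flooring, painting, drywall, wiring — every task.
Total fee: 14 + 12 + 6 = 32.
No cover costs less than 32.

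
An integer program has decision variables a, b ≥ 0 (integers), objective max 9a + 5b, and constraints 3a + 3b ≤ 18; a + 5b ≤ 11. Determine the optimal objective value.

54

(a,b)=(6,0): 3·6+3·0=18≤18, 1·6+5·0=6≤11, objective 54.
(a,b)=(5,1): 3·5+3·1=18≤18, 1·5+5·1=10≤11, objective 50.
(a,b)=(5,0): 3·5+3·0=15≤18, 1·5+5·0=5≤11, objective 45.
The best lattice point is (6,0), giving 54.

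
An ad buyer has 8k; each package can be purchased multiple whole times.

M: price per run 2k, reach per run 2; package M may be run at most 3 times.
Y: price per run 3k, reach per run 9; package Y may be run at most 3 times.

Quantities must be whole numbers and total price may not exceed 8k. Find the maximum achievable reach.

20

Take 1×M and 2×Y: price 8 ≤ 8, reach 1·2 + 2·9 = 20.
No other integer combination yields more.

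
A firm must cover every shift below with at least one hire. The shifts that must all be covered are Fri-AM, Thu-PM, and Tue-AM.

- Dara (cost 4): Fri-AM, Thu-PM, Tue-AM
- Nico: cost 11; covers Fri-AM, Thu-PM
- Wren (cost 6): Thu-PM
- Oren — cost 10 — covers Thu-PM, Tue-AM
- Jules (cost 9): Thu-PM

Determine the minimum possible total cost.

Dara alone covers Fri-AM, Thu-PM, Tue-AM — every shift.
Total cost: 4.
No cover costs less than 4.

4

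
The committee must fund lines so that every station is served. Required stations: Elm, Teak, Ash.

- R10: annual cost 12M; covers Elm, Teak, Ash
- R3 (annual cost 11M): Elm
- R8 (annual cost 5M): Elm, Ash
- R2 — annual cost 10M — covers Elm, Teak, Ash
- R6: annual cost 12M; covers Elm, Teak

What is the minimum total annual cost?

This is an integer covering problem.
The greedy cost-per-new-station heuristic would pick R8 and R2 for 15, but a cheaper cover exists.
R2 alone covers Elm, Teak, Ash — every station.
Total annual cost: 10.
No cover costs less than 10.

10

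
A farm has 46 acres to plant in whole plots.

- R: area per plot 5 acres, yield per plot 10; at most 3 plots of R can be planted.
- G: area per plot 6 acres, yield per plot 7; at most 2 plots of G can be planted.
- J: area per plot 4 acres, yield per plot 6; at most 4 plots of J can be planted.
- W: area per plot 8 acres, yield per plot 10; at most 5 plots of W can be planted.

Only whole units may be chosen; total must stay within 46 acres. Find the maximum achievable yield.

This is a bounded integer knapsack.
Take 3×R, 1×G, 4×J, and 1×W: area 45 ≤ 46, yield 3·10 + 1·7 + 4·6 + 1·10 = 71.
R has the best ratio (10/5) and is taken to its limit of 3; remaining capacity is filled optimally with the others.

71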